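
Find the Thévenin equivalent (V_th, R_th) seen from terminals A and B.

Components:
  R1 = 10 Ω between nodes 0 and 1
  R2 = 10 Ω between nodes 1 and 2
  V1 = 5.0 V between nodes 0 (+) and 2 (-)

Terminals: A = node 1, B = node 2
Step 1 — V_th is the open-circuit voltage V_A - V_B (nothing connected across the terminals).
Nodal analysis, taking node 2 as the 0 V reference.
Source V1 fixes V_0 = 5 V.
KCL at each unknown node (sum of currents leaving = 0; resistances in Ω):
  Node 1: (V_1 - 5)/10 + (V_1 - 0)/10 = 0
Collecting terms: 0.2 × V_1 = 0.5  =>  V_1 = 2.5 V
V_th = V_1 - V_2 = 2.5 - 0 = 2.5 V
Step 2 — R_th: zero the source — replace V1 by a short circuit (node 2 merges into node 0) — and find the resistance seen between A (node 1) and B (node 0).
Reduce the network between node 1 (A) and node 0 (B) by series/parallel combination:
  Rp1 = R1 ‖ R2 (parallel, both between nodes 0 and 1) = 1/(1/10 + 1/10) = 5 Ω
R_th = 5 Ω

Final answer: V_th = 2.5 V, R_th = 5 Ω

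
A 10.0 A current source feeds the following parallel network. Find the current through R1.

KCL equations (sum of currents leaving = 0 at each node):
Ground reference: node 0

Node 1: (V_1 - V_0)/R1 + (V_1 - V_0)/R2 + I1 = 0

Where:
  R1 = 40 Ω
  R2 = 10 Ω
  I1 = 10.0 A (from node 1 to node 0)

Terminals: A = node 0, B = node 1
All resistors sit directly between nodes 0 and 1, so they are in parallel and share one voltage V; the full source current 10 A splits among them.
1/R_par = 1/40 + 1/10 = 0.125 S  =>  R_par = 8 Ω
V = I × R_par = 10 × 8 = 80 V
I_R1 = V/R1 = 80/40 = 2 A

Final answer: 2 A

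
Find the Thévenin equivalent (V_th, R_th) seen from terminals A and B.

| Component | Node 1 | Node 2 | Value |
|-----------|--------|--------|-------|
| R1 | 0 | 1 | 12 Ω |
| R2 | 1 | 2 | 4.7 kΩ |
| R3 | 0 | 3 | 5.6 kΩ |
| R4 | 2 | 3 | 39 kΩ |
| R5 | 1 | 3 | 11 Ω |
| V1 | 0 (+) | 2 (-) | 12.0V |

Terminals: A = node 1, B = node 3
Step 1 — V_th is the open-circuit voltage V_A - V_B (nothing connected across the terminals).
Nodal analysis, taking node 2 as the 0 V reference.
Source V1 fixes V_0 = 12 V.
KCL at each unknown node (sum of currents leaving = 0; resistances in Ω):
  Node 1: (V_1 - 12)/12 + (V_1 - 0)/4700 + (V_1 - V_3)/11 = 0
  Node 3: (V_3 - 12)/5600 + (V_3 - 0)/39000 + (V_3 - V_1)/11 = 0
Collecting terms (coefficients in siemens):
  0.1745·V_1 - 0.09091·V_3 = 1
  0.09111·V_3 - 0.09091·V_1 = 0.002143
Determinant D = (0.1745)(0.09111) - (-0.09091)(-0.09091) = 0.007631
V_1 = [(1)(0.09111) - (-0.09091)(0.002143)]/D = 11.97 V
V_3 = [(0.1745)(0.002143) - (1)(-0.09091)]/D = 11.96 V
V_th = V_1 - V_3 = 11.97 - 11.96 = 0.0033 V
Step 2 — R_th: zero the source — replace V1 by a short circuit (node 2 merges into node 0) — and find the resistance seen between A (node 1) and B (node 3).
Reduce the network between node 1 (A) and node 3 (B) by series/parallel combination:
  Rp1 = R1 ‖ R2 (parallel, both between nodes 0 and 1) = 1/(1/12 + 1/4700) = 11.97 Ω
  Rp2 = R3 ‖ R4 (parallel, both between nodes 0 and 3) = 1/(1/5600 + 1/39000) = 4897 Ω
  Rs1 = Rp1 + Rp2 (series, joined only at node 0) = 11.97 + 4897 = 4909 Ω
  Rp3 = R5 ‖ Rs1 (parallel, both between nodes 1 and 3) = 1/(1/11 + 1/4909) = 10.98 Ω
R_th = 10.98 Ω

Final answer: V_th = 0.0033 V, R_th = 10.98 Ω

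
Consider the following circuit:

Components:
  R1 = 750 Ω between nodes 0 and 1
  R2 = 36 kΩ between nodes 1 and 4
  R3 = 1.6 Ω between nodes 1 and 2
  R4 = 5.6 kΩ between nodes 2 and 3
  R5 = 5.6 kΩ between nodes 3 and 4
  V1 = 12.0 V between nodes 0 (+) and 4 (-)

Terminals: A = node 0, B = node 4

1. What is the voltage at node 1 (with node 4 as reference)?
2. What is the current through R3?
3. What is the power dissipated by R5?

Nodal analysis, taking node 4 as the 0 V reference.
Source V1 fixes V_0 = 12 V.
KCL at each unknown node (sum of currents leaving = 0; resistances in Ω):
  Node 1: (V_1 - 12)/750 + (V_1 - 0)/36000 + (V_1 - V_2)/1.6 = 0
  Node 2: (V_2 - V_1)/1.6 + (V_2 - V_3)/5600 = 0
  Node 3: (V_3 - V_2)/5600 + (V_3 - 0)/5600 = 0
Collecting terms (coefficients in siemens):
  0.6264·V_1 - 0.625·V_2 = 0.016
  0.6252·V_2 - 0.625·V_1 - 0.0001786·V_3 = 0
  0.0003571·V_3 - 0.0001786·V_2 = 0
Solving these 3 simultaneous equations (Gaussian elimination) gives:
  V_1 = 11.03 V, V_2 = 11.03 V, V_3 = 5.515 V
Part 1:
  Read off the nodal solution: V_1 = 11.03 V
Part 2:
  I_R3 = (V_1 - V_2)/R3 = (11.03 - 11.03)/1.6 = 0.0009848 A
  Magnitude: I_R3 = 0.0009848 A
Part 3:
  I_R5 = (V_3 - V_4)/R5 = (5.515 - 0)/5600 = 0.0009848 A
  P_R5 = I_R5² × R5 = (0.0009848)² × 5600 = 0.005431 W

Final answers:
1. V_1 = 11.03 V
2. I_R3 = 0.0009848 A
3. P_R5 = 0.005431 W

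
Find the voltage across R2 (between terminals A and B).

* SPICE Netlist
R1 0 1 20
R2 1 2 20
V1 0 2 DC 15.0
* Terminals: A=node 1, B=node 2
R1 and R2 are in series across V1 (node 0 → node 1 → node 2), and the output A–B is taken across R2, so this is a voltage divider.
Series current: I = V1/(R1 + R2) = 15/(20 + 20) = 15/40 = 0.375 A
V_R2 = I × R2 = V1 × R2/(R1 + R2) = 15 × 20/40 = 7.5 V

Final answer: 7.5 V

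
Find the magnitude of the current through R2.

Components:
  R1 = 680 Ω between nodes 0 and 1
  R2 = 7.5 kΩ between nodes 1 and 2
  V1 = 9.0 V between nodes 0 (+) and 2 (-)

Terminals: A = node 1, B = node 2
Nodal analysis, taking node 2 as the 0 V reference.
Source V1 fixes V_0 = 9 V.
KCL at each unknown node (sum of currents leaving = 0; resistances in Ω):
  Node 1: (V_1 - 9)/680 + (V_1 - 0)/7500 = 0
Collecting terms: 0.001604 × V_1 = 0.01324  =>  V_1 = 8.252 V
I_R2 = (V_1 - V_2)/R2 = (8.252 - 0)/7500 = 0.0011 A
|I_R2| = 0.0011 A

Final answer: |I_R2| = 0.0011 A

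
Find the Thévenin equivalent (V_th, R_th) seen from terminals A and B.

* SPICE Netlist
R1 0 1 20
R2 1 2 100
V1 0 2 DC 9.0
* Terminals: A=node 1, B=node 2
Step 1 — V_th is the open-circuit voltage V_A - V_B (nothing connected across the terminals).
Nodal analysis, taking node 2 as the 0 V reference.
Source V1 fixes V_0 = 9 V.
KCL at each unknown node (sum of currents leaving = 0; resistances in Ω):
  Node 1: (V_1 - 9)/20 + (V_1 - 0)/100 = 0
Collecting terms: 0.06 × V_1 = 0.45  =>  V_1 = 7.5 V
V_th = V_1 - V_2 = 7.5 - 0 = 7.5 V
Step 2 — R_th: zero the source — replace V1 by a short circuit (node 2 merges into node 0) — and find the resistance seen between A (node 1) and B (node 0).
Reduce the network between node 1 (A) and node 0 (B) by series/parallel combination:
  Rp1 = R1 ‖ R2 (parallel, both between nodes 0 and 1) = 1/(1/20 + 1/100) = 16.67 Ω
R_th = 16.67 Ω

Final answer: V_th = 7.5 V, R_th = 16.67 Ω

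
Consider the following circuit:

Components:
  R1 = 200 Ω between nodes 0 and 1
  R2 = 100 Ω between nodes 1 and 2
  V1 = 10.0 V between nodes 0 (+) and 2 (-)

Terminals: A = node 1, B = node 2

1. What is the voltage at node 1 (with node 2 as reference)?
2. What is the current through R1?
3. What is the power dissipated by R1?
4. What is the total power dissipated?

Nodal analysis, taking node 2 as the 0 V reference.
Source V1 fixes V_0 = 10 V.
KCL at each unknown node (sum of currents leaving = 0; resistances in Ω):
  Node 1: (V_1 - 10)/200 + (V_1 - 0)/100 = 0
Collecting terms: 0.015 × V_1 = 0.05  =>  V_1 = 3.333 V
Part 1:
  Read off the nodal solution: V_1 = 3.333 V
Part 2:
  I_R1 = (V_0 - V_1)/R1 = (10 - 3.333)/200 = 0.03333 A
  Magnitude: I_R1 = 0.03333 A
Part 3:
  I_R1 = (V_0 - V_1)/R1 = (10 - 3.333)/200 = 0.03333 A
  P_R1 = I_R1² × R1 = (0.03333)² × 200 = 0.2222 W
Part 4:
  Power in each resistor, P = (ΔV)²/R:
    P_R1 = (10 - 3.333)²/200 = 0.2222 W
    P_R2 = (3.333 - 0)²/100 = 0.1111 W
  P_total = P_R1 + P_R2 = 0.3333 W

Final answers:
1. V_1 = 3.333 V
2. I_R1 = 0.03333 A
3. P_R1 = 0.2222 W
4. P_total = 0.3333 W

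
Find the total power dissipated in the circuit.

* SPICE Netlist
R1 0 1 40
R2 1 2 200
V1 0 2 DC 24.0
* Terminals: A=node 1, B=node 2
Nodal analysis, taking node 2 as the 0 V reference.
Source V1 fixes V_0 = 24 V.
KCL at each unknown node (sum of currents leaving = 0; resistances in Ω):
  Node 1: (V_1 - 24)/40 + (V_1 - 0)/200 = 0
Collecting terms: 0.03 × V_1 = 0.6  =>  V_1 = 20 V
Power in each resistor, P = (ΔV)²/R:
  P_R1 = (24 - 20)²/40 = 0.4 W
  P_R2 = (20 - 0)²/200 = 2 W
P_total = P_R1 + P_R2 = 2.4 W

Final answer: 2.4 W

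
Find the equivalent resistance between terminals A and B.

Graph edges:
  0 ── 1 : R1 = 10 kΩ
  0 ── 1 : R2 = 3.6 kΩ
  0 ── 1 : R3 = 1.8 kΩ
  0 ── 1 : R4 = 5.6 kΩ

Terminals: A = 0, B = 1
Reduce the network between node 0 (A) and node 1 (B) by series/parallel combination:
  Rp1 = R1 ‖ R2 ‖ R3 ‖ R4 (parallel, all between nodes 0 and 1) = 1/(1/10000 + 1/3600 + 1/1800 + 1/5600) = 899.4 Ω
R_eq = 899.4 Ω

Final answer: 899.4 Ω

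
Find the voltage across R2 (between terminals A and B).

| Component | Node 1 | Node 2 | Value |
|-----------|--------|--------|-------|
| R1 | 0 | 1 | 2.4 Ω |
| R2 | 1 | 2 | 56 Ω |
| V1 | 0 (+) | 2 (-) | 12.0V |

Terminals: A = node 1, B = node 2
R1 and R2 are in series across V1 (node 0 → node 1 → node 2), and the output A–B is taken across R2, so this is a voltage divider.
Series current: I = V1/(R1 + R2) = 12/(2.4 + 56) = 12/58.4 = 0.2055 A
V_R2 = I × R2 = V1 × R2/(R1 + R2) = 12 × 56/58.4 = 11.51 V

Final answer: 11.51 V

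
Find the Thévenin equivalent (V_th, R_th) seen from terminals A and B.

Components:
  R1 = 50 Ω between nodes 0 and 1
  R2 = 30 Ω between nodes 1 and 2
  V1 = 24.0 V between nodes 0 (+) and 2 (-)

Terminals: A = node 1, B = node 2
Step 1 — V_th is the open-circuit voltage V_A - V_B (nothing connected across the terminals).
Nodal analysis, taking node 2 as the 0 V reference.
Source V1 fixes V_0 = 24 V.
KCL at each unknown node (sum of currents leaving = 0; resistances in Ω):
  Node 1: (V_1 - 24)/50 + (V_1 - 0)/30 = 0
Collecting terms: 0.05333 × V_1 = 0.48  =>  V_1 = 9 V
V_th = V_1 - V_2 = 9 - 0 = 9 V
Step 2 — R_th: zero the source — replace V1 by a short circuit (node 2 merges into node 0) — and find the resistance seen between A (node 1) and B (node 0).
Reduce the network between node 1 (A) and node 0 (B) by series/parallel combination:
  Rp1 = R1 ‖ R2 (parallel, both between nodes 0 and 1) = 1/(1/50 + 1/30) = 18.75 Ω
R_th = 18.75 Ω

Final answer: V_th = 9 V, R_th = 18.75 Ω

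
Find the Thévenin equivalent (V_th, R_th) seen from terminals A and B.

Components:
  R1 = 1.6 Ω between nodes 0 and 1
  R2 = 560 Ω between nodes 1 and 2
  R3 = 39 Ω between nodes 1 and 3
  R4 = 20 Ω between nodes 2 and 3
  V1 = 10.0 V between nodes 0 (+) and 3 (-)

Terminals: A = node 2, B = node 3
Step 1 — V_th is the open-circuit voltage V_A - V_B (nothing connected across the terminals).
Nodal analysis, taking node 3 as the 0 V reference.
Source V1 fixes V_0 = 10 V.
KCL at each unknown node (sum of currents leaving = 0; resistances in Ω):
  Node 1: (V_1 - 10)/1.6 + (V_1 - V_2)/560 + (V_1 - 0)/39 = 0
  Node 2: (V_2 - V_1)/560 + (V_2 - 0)/20 = 0
Collecting terms (coefficients in siemens):
  0.6524·V_1 - 0.001786·V_2 = 6.25
  0.05179·V_2 - 0.001786·V_1 = 0
Determinant D = (0.6524)(0.05179) - (-0.001786)(-0.001786) = 0.03378
V_1 = [(6.25)(0.05179) - (-0.001786)(0)]/D = 9.581 V
V_2 = [(0.6524)(0) - (6.25)(-0.001786)]/D = 0.3304 V
V_th = V_2 - V_3 = 0.3304 - 0 = 0.3304 V
Step 2 — R_th: zero the source — replace V1 by a short circuit (node 3 merges into node 0) — and find the resistance seen between A (node 2) and B (node 0).
Reduce the network between node 2 (A) and node 0 (B) by series/parallel combination:
  Rp1 = R1 ‖ R3 (parallel, both between nodes 0 and 1) = 1/(1/1.6 + 1/39) = 1.537 Ω
  Rs1 = R2 + Rp1 (series, joined only at node 1) = 560 + 1.537 = 561.5 Ω
  Rp2 = R4 ‖ Rs1 (parallel, both between nodes 0 and 2) = 1/(1/20 + 1/561.5) = 19.31 Ω
R_th = 19.31 Ω

Final answer: V_th = 0.3304 V, R_th = 19.31 Ω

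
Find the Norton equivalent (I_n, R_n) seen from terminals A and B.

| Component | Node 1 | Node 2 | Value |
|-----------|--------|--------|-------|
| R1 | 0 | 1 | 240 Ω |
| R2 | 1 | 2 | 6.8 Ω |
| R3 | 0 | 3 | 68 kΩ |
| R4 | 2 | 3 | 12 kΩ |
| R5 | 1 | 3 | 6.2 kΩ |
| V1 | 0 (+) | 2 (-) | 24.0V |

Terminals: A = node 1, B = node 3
Find the Thévenin equivalent first; then I_n = V_th/R_th and R_n = R_th.
Step 1 — V_th is the open-circuit voltage V_A - V_B (nothing connected across the terminals).
Nodal analysis, taking node 2 as the 0 V reference.
Source V1 fixes V_0 = 24 V.
KCL at each unknown node (sum of currents leaving = 0; resistances in Ω):
  Node 1: (V_1 - 24)/240 + (V_1 - 0)/6.8 + (V_1 - V_3)/6200 = 0
  Node 3: (V_3 - 24)/68000 + (V_3 - 0)/12000 + (V_3 - V_1)/6200 = 0
Collecting terms (coefficients in siemens):
  0.1514·V_1 - 0.0001613·V_3 = 0.1
  0.0002593·V_3 - 0.0001613·V_1 = 0.0003529
Determinant D = (0.1514)(0.0002593) - (-0.0001613)(-0.0001613) = 0.00003923
V_1 = [(0.1)(0.0002593) - (-0.0001613)(0.0003529)]/D = 0.6624 V
V_3 = [(0.1514)(0.0003529) - (0.1)(-0.0001613)]/D = 1.773 V
V_th = V_1 - V_3 = 0.6624 - 1.773 = -1.111 V
Step 2 — R_th: zero the source — replace V1 by a short circuit (node 2 merges into node 0) — and find the resistance seen between A (node 1) and B (node 3).
Reduce the network between node 1 (A) and node 3 (B) by series/parallel combination:
  Rp1 = R1 ‖ R2 (parallel, both between nodes 0 and 1) = 1/(1/240 + 1/6.8) = 6.613 Ω
  Rp2 = R3 ‖ R4 (parallel, both between nodes 0 and 3) = 1/(1/68000 + 1/12000) = 10200 Ω
  Rs1 = Rp1 + Rp2 (series, joined only at node 0) = 6.613 + 10200 = 10210 Ω
  Rp3 = R5 ‖ Rs1 (parallel, both between nodes 1 and 3) = 1/(1/6200 + 1/10210) = 3857 Ω
R_th = 3.857 kΩ
I_n = V_th/R_th = -1.111/3857 = -0.0002879 A, and R_n = R_th = 3.857 kΩ

Final answer: I_n = -0.0002879 A, R_n = 3.857 kΩ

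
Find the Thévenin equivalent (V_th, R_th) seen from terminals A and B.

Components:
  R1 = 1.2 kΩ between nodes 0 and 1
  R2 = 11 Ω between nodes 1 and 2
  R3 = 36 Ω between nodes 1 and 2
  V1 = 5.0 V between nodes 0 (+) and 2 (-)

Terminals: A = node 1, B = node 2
Step 1 — V_th is the open-circuit voltage V_A - V_B (nothing connected across the terminals).
Nodal analysis, taking node 2 as the 0 V reference.
Source V1 fixes V_0 = 5 V.
KCL at each unknown node (sum of currents leaving = 0; resistances in Ω):
  Node 1: (V_1 - 5)/1200 + (V_1 - 0)/11 + (V_1 - 0)/36 = 0
Collecting terms: 0.1195 × V_1 = 0.004167  =>  V_1 = 0.03486 V
V_th = V_1 - V_2 = 0.03486 - 0 = 0.03486 V
Step 2 — R_th: zero the source — replace V1 by a short circuit (node 2 merges into node 0) — and find the resistance seen between A (node 1) and B (node 0).
Reduce the network between node 1 (A) and node 0 (B) by series/parallel combination:
  Rp1 = R1 ‖ R2 ‖ R3 (parallel, all between nodes 0 and 1) = 1/(1/1200 + 1/11 + 1/36) = 8.367 Ω
R_th = 8.367 Ω

Final answer: V_th = 0.03486 V, R_th = 8.367 Ω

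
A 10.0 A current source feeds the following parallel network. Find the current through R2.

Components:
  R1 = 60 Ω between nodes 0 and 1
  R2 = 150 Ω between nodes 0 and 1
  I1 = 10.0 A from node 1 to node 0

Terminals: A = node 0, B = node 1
All resistors sit directly between nodes 0 and 1, so they are in parallel and share one voltage V; the full source current 10 A splits among them.
1/R_par = 1/60 + 1/150 = 0.02333 S  =>  R_par = 42.86 Ω
V = I × R_par = 10 × 42.86 = 428.6 V
I_R2 = V/R2 = 428.6/150 = 2.857 A

Final answer: 2.857 A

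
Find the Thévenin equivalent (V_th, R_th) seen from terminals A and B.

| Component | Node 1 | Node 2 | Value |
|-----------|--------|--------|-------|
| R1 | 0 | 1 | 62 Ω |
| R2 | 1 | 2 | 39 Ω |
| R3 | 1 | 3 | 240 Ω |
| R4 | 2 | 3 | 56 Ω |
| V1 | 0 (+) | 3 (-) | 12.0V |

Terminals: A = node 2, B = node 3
Step 1 — V_th is the open-circuit voltage V_A - V_B (nothing connected across the terminals).
Nodal analysis, taking node 3 as the 0 V reference.
Source V1 fixes V_0 = 12 V.
KCL at each unknown node (sum of currents leaving = 0; resistances in Ω):
  Node 1: (V_1 - 12)/62 + (V_1 - V_2)/39 + (V_1 - 0)/240 = 0
  Node 2: (V_2 - V_1)/39 + (V_2 - 0)/56 = 0
Collecting terms (coefficients in siemens):
  0.04594·V_1 - 0.02564·V_2 = 0.1935
  0.0435·V_2 - 0.02564·V_1 = 0
Determinant D = (0.04594)(0.0435) - (-0.02564)(-0.02564) = 0.001341
V_1 = [(0.1935)(0.0435) - (-0.02564)(0)]/D = 6.28 V
V_2 = [(0.04594)(0) - (0.1935)(-0.02564)]/D = 3.702 V
V_th = V_2 - V_3 = 3.702 - 0 = 3.702 V
Step 2 — R_th: zero the source — replace V1 by a short circuit (node 3 merges into node 0) — and find the resistance seen between A (node 2) and B (node 0).
Reduce the network between node 2 (A) and node 0 (B) by series/parallel combination:
  Rp1 = R1 ‖ R3 (parallel, both between nodes 0 and 1) = 1/(1/62 + 1/240) = 49.27 Ω
  Rs1 = R2 + Rp1 (series, joined only at node 1) = 39 + 49.27 = 88.27 Ω
  Rp2 = R4 ‖ Rs1 (parallel, both between nodes 0 and 2) = 1/(1/56 + 1/88.27) = 34.26 Ω
R_th = 34.26 Ω

Final answer: V_th = 3.702 V, R_th = 34.26 Ω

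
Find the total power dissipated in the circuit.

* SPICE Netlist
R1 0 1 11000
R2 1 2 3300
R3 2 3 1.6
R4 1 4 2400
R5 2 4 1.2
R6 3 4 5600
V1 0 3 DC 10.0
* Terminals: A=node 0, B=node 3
Nodal analysis, taking node 3 as the 0 V reference.
Source V1 fixes V_0 = 10 V.
KCL at each unknown node (sum of currents leaving = 0; resistances in Ω):
  Node 1: (V_1 - 10)/11000 + (V_1 - V_2)/3300 + (V_1 - V_4)/2400 = 0
  Node 2: (V_2 - V_1)/3300 + (V_2 - 0)/1.6 + (V_2 - V_4)/1.2 = 0
  Node 4: (V_4 - V_1)/2400 + (V_4 - V_2)/1.2 + (V_4 - 0)/5600 = 0
Collecting terms (coefficients in siemens):
  0.0008106·V_1 - 0.000303·V_2 - 0.0004167·V_4 = 0.0009091
  1.459·V_2 - 0.000303·V_1 - 0.8333·V_4 = 0
  0.8339·V_4 - 0.0004167·V_1 - 0.8333·V_2 = 0
Solving these 3 simultaneous equations (Gaussian elimination) gives:
  V_1 = 1.123 V, V_2 = 0.001291 V, V_4 = 0.001851 V
Power in each resistor, P = (ΔV)²/R:
  P_R1 = (10 - 1.123)²/11000 = 0.007164 W
  P_R2 = (1.123 - 0.001291)²/3300 = 0.0003812 W
  P_R3 = (0.001291 - 0)²/1.6 = 0.000001041 W
  P_R4 = (1.123 - 0.001851)²/2400 = 0.0005237 W
  P_R5 = (0.001291 - 0.001851)²/1.2 = 0.0000002615 W
  P_R6 = (0 - 0.001851)²/5600 = 0.0000000006117 W
P_total = P_R1 + P_R2 + P_R3 + P_R4 + P_R5 + P_R6 = 0.00807 W

Final answer: 0.00807 W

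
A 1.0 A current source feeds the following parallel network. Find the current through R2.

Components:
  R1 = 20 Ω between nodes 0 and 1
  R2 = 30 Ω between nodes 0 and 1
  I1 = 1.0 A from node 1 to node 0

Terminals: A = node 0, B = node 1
All resistors sit directly between nodes 0 and 1, so they are in parallel and share one voltage V; the full source current 1 A splits among them.
1/R_par = 1/20 + 1/30 = 0.08333 S  =>  R_par = 12 Ω
V = I × R_par = 1 × 12 = 12 V
I_R2 = V/R2 = 12/30 = 0.4 A

Final answer: 0.4 A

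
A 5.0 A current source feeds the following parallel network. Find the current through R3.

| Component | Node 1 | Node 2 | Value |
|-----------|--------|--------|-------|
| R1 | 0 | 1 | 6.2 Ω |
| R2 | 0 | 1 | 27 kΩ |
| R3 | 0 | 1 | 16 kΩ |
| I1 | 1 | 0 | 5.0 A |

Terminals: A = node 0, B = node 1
All resistors sit directly between nodes 0 and 1, so they are in parallel and share one voltage V; the full source current 5 A splits among them.
1/R_par = 1/6.2 + 1/27000 + 1/16000 = 0.1614 S  =>  R_par = 6.196 Ω
V = I × R_par = 5 × 6.196 = 30.98 V
I_R3 = V/R3 = 30.98/16000 = 0.001936 A

Final answer: 0.001936 A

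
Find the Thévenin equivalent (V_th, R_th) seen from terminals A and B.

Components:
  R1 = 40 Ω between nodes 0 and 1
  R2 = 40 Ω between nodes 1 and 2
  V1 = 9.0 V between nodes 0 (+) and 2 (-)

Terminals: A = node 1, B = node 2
Step 1 — V_th is the open-circuit voltage V_A - V_B (nothing connected across the terminals).
Nodal analysis, taking node 2 as the 0 V reference.
Source V1 fixes V_0 = 9 V.
KCL at each unknown node (sum of currents leaving = 0; resistances in Ω):
  Node 1: (V_1 - 9)/40 + (V_1 - 0)/40 = 0
Collecting terms: 0.05 × V_1 = 0.225  =>  V_1 = 4.5 V
V_th = V_1 - V_2 = 4.5 - 0 = 4.5 V
Step 2 — R_th: zero the source — replace V1 by a short circuit (node 2 merges into node 0) — and find the resistance seen between A (node 1) and B (node 0).
Reduce the network between node 1 (A) and node 0 (B) by series/parallel combination:
  Rp1 = R1 ‖ R2 (parallel, both between nodes 0 and 1) = 1/(1/40 + 1/40) = 20 Ω
R_th = 20 Ω

Final answer: V_th = 4.5 V, R_th = 20 Ω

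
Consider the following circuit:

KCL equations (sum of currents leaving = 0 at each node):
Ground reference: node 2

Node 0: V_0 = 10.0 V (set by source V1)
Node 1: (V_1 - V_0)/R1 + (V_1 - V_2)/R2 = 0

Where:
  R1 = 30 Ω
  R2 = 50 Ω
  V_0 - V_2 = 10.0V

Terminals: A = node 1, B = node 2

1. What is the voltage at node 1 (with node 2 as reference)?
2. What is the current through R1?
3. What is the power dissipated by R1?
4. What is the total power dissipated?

Nodal analysis, taking node 2 as the 0 V reference.
Source V1 fixes V_0 = 10 V.
KCL at each unknown node (sum of currents leaving = 0; resistances in Ω):
  Node 1: (V_1 - 10)/30 + (V_1 - 0)/50 = 0
Collecting terms: 0.05333 × V_1 = 0.3333  =>  V_1 = 6.25 V
Part 1:
  Read off the nodal solution: V_1 = 6.25 V
Part 2:
  I_R1 = (V_0 - V_1)/R1 = (10 - 6.25)/30 = 0.125 A
  Magnitude: I_R1 = 0.125 A
Part 3:
  I_R1 = (V_0 - V_1)/R1 = (10 - 6.25)/30 = 0.125 A
  P_R1 = I_R1² × R1 = (0.125)² × 30 = 0.4688 W
Part 4:
  Power in each resistor, P = (ΔV)²/R:
    P_R1 = (10 - 6.25)²/30 = 0.4688 W
    P_R2 = (6.25 - 0)²/50 = 0.7812 W
  P_total = P_R1 + P_R2 = 1.25 W

Final answers:
1. V_1 = 6.25 V
2. I_R1 = 0.125 A
3. P_R1 = 0.4688 W
4. P_total = 1.25 W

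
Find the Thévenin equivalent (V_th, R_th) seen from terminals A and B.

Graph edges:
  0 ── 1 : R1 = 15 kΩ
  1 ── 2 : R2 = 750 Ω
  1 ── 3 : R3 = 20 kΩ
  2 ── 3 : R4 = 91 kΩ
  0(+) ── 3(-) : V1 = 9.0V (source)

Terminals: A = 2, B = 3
Step 1 — V_th is the open-circuit voltage V_A - V_B (nothing connected across the terminals).
Nodal analysis, taking node 3 as the 0 V reference.
Source V1 fixes V_0 = 9 V.
KCL at each unknown node (sum of currents leaving = 0; resistances in Ω):
  Node 1: (V_1 - 9)/15000 + (V_1 - V_2)/750 + (V_1 - 0)/20000 = 0
  Node 2: (V_2 - V_1)/750 + (V_2 - 0)/91000 = 0
Collecting terms (coefficients in siemens):
  0.00145·V_1 - 0.001333·V_2 = 0.0006
  0.001344·V_2 - 0.001333·V_1 = 0
Determinant D = (0.00145)(0.001344) - (-0.001333)(-0.001333) = 0.0000001715
V_1 = [(0.0006)(0.001344) - (-0.001333)(0)]/D = 4.703 V
V_2 = [(0.00145)(0) - (0.0006)(-0.001333)]/D = 4.665 V
V_th = V_2 - V_3 = 4.665 - 0 = 4.665 V
Step 2 — R_th: zero the source — replace V1 by a short circuit (node 3 merges into node 0) — and find the resistance seen between A (node 2) and B (node 0).
Reduce the network between node 2 (A) and node 0 (B) by series/parallel combination:
  Rp1 = R1 ‖ R3 (parallel, both between nodes 0 and 1) = 1/(1/15000 + 1/20000) = 8571 Ω
  Rs1 = R2 + Rp1 (series, joined only at node 1) = 750 + 8571 = 9321 Ω
  Rp2 = R4 ‖ Rs1 (parallel, both between nodes 0 and 2) = 1/(1/91000 + 1/9321) = 8455 Ω
R_th = 8.455 kΩ

Final answer: V_th = 4.665 V, R_th = 8.455 kΩ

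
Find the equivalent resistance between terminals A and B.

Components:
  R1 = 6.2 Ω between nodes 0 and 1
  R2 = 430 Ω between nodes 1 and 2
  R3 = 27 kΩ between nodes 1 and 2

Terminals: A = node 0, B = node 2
Reduce the network between node 0 (A) and node 2 (B) by series/parallel combination:
  Rp1 = R2 ‖ R3 (parallel, both between nodes 1 and 2) = 1/(1/430 + 1/27000) = 423.3 Ω
  Rs1 = R1 + Rp1 (series, joined only at node 1) = 6.2 + 423.3 = 429.5 Ω
R_eq = 429.5 Ω

Final answer: 429.5 Ω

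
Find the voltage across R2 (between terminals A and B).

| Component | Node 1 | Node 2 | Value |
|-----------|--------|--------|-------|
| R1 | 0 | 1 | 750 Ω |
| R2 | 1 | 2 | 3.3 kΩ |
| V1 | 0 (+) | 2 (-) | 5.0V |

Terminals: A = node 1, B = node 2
R1 and R2 are in series across V1 (node 0 → node 1 → node 2), and the output A–B is taken across R2, so this is a voltage divider.
Series current: I = V1/(R1 + R2) = 5/(750 + 3300) = 5/4050 = 0.001235 A
V_R2 = I × R2 = V1 × R2/(R1 + R2) = 5 × 3300/4050 = 4.074 V

Final answer: 4.074 V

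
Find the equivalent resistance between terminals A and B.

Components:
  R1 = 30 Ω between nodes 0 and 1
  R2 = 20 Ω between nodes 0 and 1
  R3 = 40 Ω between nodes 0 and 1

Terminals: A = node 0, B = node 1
Reduce the network between node 0 (A) and node 1 (B) by series/parallel combination:
  Rp1 = R1 ‖ R2 ‖ R3 (parallel, all between nodes 0 and 1) = 1/(1/30 + 1/20 + 1/40) = 9.231 Ω
R_eq = 9.231 Ω

Final answer: 9.231 Ω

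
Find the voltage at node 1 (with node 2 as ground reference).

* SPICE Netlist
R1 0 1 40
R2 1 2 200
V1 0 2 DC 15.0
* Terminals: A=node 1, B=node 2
Nodal analysis, taking node 2 as the 0 V reference.
Source V1 fixes V_0 = 15 V.
KCL at each unknown node (sum of currents leaving = 0; resistances in Ω):
  Node 1: (V_1 - 15)/40 + (V_1 - 0)/200 = 0
Collecting terms: 0.03 × V_1 = 0.375  =>  V_1 = 12.5 V
The requested potential is V_1 = 12.5 V.

Final answer: V_1 = 12.5 V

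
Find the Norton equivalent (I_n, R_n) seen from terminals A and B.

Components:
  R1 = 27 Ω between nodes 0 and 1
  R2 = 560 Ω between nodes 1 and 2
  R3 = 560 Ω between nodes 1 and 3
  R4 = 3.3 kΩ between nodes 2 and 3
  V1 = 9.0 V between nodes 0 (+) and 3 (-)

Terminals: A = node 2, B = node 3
Find the Thévenin equivalent first; then I_n = V_th/R_th and R_n = R_th.
Step 1 — V_th is the open-circuit voltage V_A - V_B (nothing connected across the terminals).
Nodal analysis, taking node 3 as the 0 V reference.
Source V1 fixes V_0 = 9 V.
KCL at each unknown node (sum of currents leaving = 0; resistances in Ω):
  Node 1: (V_1 - 9)/27 + (V_1 - V_2)/560 + (V_1 - 0)/560 = 0
  Node 2: (V_2 - V_1)/560 + (V_2 - 0)/3300 = 0
Collecting terms (coefficients in siemens):
  0.04061·V_1 - 0.001786·V_2 = 0.3333
  0.002089·V_2 - 0.001786·V_1 = 0
Determinant D = (0.04061)(0.002089) - (-0.001786)(-0.001786) = 0.00008163
V_1 = [(0.3333)(0.002089) - (-0.001786)(0)]/D = 8.529 V
V_2 = [(0.04061)(0) - (0.3333)(-0.001786)]/D = 7.292 V
V_th = V_2 - V_3 = 7.292 - 0 = 7.292 V
Step 2 — R_th: zero the source — replace V1 by a short circuit (node 3 merges into node 0) — and find the resistance seen between A (node 2) and B (node 0).
Reduce the network between node 2 (A) and node 0 (B) by series/parallel combination:
  Rp1 = R1 ‖ R3 (parallel, both between nodes 0 and 1) = 1/(1/27 + 1/560) = 25.76 Ω
  Rs1 = R2 + Rp1 (series, joined only at node 1) = 560 + 25.76 = 585.8 Ω
  Rp2 = R4 ‖ Rs1 (parallel, both between nodes 0 and 2) = 1/(1/3300 + 1/585.8) = 497.5 Ω
R_th = 497.5 Ω
I_n = V_th/R_th = 7.292/497.5 = 0.01466 A, and R_n = R_th = 497.5 Ω

Final answer: I_n = 0.01466 A, R_n = 497.5 Ω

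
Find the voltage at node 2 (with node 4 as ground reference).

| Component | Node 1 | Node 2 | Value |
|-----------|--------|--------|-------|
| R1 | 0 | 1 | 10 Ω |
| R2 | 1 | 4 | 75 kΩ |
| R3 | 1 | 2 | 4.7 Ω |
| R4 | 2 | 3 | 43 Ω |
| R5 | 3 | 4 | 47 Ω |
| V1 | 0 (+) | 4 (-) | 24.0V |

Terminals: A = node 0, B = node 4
Nodal analysis, taking node 4 as the 0 V reference.
Source V1 fixes V_0 = 24 V.
KCL at each unknown node (sum of currents leaving = 0; resistances in Ω):
  Node 1: (V_1 - 24)/10 + (V_1 - 0)/75000 + (V_1 - V_2)/4.7 = 0
  Node 2: (V_2 - V_1)/4.7 + (V_2 - V_3)/43 = 0
  Node 3: (V_3 - V_2)/43 + (V_3 - 0)/47 = 0
Collecting terms (coefficients in siemens):
  0.3128·V_1 - 0.2128·V_2 = 2.4
  0.236·V_2 - 0.2128·V_1 - 0.02326·V_3 = 0
  0.04453·V_3 - 0.02326·V_2 = 0
Solving these 3 simultaneous equations (Gaussian elimination) gives:
  V_1 = 21.71 V, V_2 = 20.63 V, V_3 = 10.77 V
The requested potential is V_2 = 20.63 V.

Final answer: V_2 = 20.63 V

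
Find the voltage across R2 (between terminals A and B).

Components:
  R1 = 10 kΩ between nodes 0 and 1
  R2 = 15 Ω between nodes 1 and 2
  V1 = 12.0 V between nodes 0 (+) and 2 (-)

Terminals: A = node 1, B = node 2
R1 and R2 are in series across V1 (node 0 → node 1 → node 2), and the output A–B is taken across R2, so this is a voltage divider.
Series current: I = V1/(R1 + R2) = 12/(10000 + 15) = 12/10020 = 0.001198 A
V_R2 = I × R2 = V1 × R2/(R1 + R2) = 12 × 15/10020 = 0.01797 V

Final answer: 0.01797 V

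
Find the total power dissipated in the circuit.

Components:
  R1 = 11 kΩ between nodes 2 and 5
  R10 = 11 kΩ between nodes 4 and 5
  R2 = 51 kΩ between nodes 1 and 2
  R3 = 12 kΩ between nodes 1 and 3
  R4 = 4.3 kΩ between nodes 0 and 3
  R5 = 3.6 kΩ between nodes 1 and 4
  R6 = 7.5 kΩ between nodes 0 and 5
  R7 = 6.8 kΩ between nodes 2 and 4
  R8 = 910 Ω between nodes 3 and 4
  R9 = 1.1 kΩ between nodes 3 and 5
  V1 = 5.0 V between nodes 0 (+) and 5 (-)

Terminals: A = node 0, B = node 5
Nodal analysis, taking node 5 as the 0 V reference.
Source V1 fixes V_0 = 5 V.
KCL at each unknown node (sum of currents leaving = 0; resistances in Ω):
  Node 1: (V_1 - V_2)/51000 + (V_1 - V_3)/12000 + (V_1 - V_4)/3600 = 0
  Node 2: (V_2 - 0)/11000 + (V_2 - V_1)/51000 + (V_2 - V_4)/6800 = 0
  Node 3: (V_3 - V_1)/12000 + (V_3 - 5)/4300 + (V_3 - V_4)/910 + (V_3 - 0)/1100 = 0
  Node 4: (V_4 - V_1)/3600 + (V_4 - V_2)/6800 + (V_4 - V_3)/910 + (V_4 - 0)/11000 = 0
Collecting terms (coefficients in siemens):
  0.0003807·V_1 - 0.00001961·V_2 - 0.00008333·V_3 - 0.0002778·V_4 = 0
  0.0002576·V_2 - 0.00001961·V_1 - 0.0001471·V_4 = 0
  0.002324·V_3 - 0.00008333·V_1 - 0.001099·V_4 = 0.001163
  0.001615·V_4 - 0.0002778·V_1 - 0.0001471·V_2 - 0.001099·V_3 = 0
Solving these 4 simultaneous equations (Gaussian elimination) gives:
  V_1 = 0.8171 V, V_2 = 0.5242 V, V_3 = 0.9123 V, V_4 = 0.8092 V
Power in each resistor, P = (ΔV)²/R:
  P_R1 = (0.5242 - 0)²/11000 = 0.00002498 W
  P_R2 = (0.8171 - 0.5242)²/51000 = 0.000001682 W
  P_R3 = (0.8171 - 0.9123)²/12000 = 0.0000007554 W
  P_R4 = (5 - 0.9123)²/4300 = 0.003886 W
  P_R5 = (0.8171 - 0.8092)²/3600 = 0.00000001728 W
  P_R6 = (5 - 0)²/7500 = 0.003333 W
  P_R7 = (0.5242 - 0.8092)²/6800 = 0.00001195 W
  P_R8 = (0.9123 - 0.8092)²/910 = 0.00001168 W
  P_R9 = (0.9123 - 0)²/1100 = 0.0007567 W
  P_R10 = (0.8092 - 0)²/11000 = 0.00005953 W
P_total = P_R1 + P_R2 + P_R3 + P_R4 + P_R5 + P_R6 + P_R7 + P_R8 + P_R9 + P_R10 = 0.008086 W

Final answer: 0.008086 W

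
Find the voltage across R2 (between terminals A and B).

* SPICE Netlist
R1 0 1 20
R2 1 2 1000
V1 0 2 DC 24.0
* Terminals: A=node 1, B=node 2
R1 and R2 are in series across V1 (node 0 → node 1 → node 2), and the output A–B is taken across R2, so this is a voltage divider.
Series current: I = V1/(R1 + R2) = 24/(20 + 1000) = 24/1020 = 0.02353 A
V_R2 = I × R2 = V1 × R2/(R1 + R2) = 24 × 1000/1020 = 23.53 V

Final answer: 23.53 V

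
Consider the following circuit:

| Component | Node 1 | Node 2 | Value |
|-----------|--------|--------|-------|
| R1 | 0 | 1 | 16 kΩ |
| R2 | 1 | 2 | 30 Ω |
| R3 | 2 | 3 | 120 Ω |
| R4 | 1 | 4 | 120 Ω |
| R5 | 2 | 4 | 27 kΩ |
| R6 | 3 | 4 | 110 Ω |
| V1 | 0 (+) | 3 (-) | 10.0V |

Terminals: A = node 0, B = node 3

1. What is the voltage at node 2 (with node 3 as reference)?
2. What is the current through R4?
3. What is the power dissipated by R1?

Nodal analysis, taking node 3 as the 0 V reference.
Source V1 fixes V_0 = 10 V.
KCL at each unknown node (sum of currents leaving = 0; resistances in Ω):
  Node 1: (V_1 - 10)/16000 + (V_1 - V_2)/30 + (V_1 - V_4)/120 = 0
  Node 2: (V_2 - V_1)/30 + (V_2 - 0)/120 + (V_2 - V_4)/27000 = 0
  Node 4: (V_4 - V_1)/120 + (V_4 - V_2)/27000 + (V_4 - 0)/110 = 0
Collecting terms (coefficients in siemens):
  0.04173·V_1 - 0.03333·V_2 - 0.008333·V_4 = 0.000625
  0.0417·V_2 - 0.03333·V_1 - 0.00003704·V_4 = 0
  0.01746·V_4 - 0.008333·V_1 - 0.00003704·V_2 = 0
Solving these 3 simultaneous equations (Gaussian elimination) gives:
  V_1 = 0.0564 V, V_2 = 0.04511 V, V_4 = 0.02701 V
Part 1:
  Read off the nodal solution: V_2 = 0.04511 V
Part 2:
  I_R4 = (V_1 - V_4)/R4 = (0.0564 - 0.02701)/120 = 0.0002449 A
  Magnitude: I_R4 = 0.0002449 A
Part 3:
  I_R1 = (V_0 - V_1)/R1 = (10 - 0.0564)/16000 = 0.0006215 A
  P_R1 = I_R1² × R1 = (0.0006215)² × 16000 = 0.00618 W

Final answers:
1. V_2 = 0.04511 V
2. I_R4 = 0.0002449 A
3. P_R1 = 0.00618 W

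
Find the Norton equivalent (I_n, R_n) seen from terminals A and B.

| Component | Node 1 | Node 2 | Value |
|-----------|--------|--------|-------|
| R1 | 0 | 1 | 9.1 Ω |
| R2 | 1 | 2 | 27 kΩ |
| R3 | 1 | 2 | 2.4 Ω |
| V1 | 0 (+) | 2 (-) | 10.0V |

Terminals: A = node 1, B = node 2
Find the Thévenin equivalent first; then I_n = V_th/R_th and R_n = R_th.
Step 1 — V_th is the open-circuit voltage V_A - V_B (nothing connected across the terminals).
Nodal analysis, taking node 2 as the 0 V reference.
Source V1 fixes V_0 = 10 V.
KCL at each unknown node (sum of currents leaving = 0; resistances in Ω):
  Node 1: (V_1 - 10)/9.1 + (V_1 - 0)/27000 + (V_1 - 0)/2.4 = 0
Collecting terms: 0.5266 × V_1 = 1.099  =>  V_1 = 2.087 V
V_th = V_1 - V_2 = 2.087 - 0 = 2.087 V
Step 2 — R_th: zero the source — replace V1 by a short circuit (node 2 merges into node 0) — and find the resistance seen between A (node 1) and B (node 0).
Reduce the network between node 1 (A) and node 0 (B) by series/parallel combination:
  Rp1 = R1 ‖ R2 ‖ R3 (parallel, all between nodes 0 and 1) = 1/(1/9.1 + 1/27000 + 1/2.4) = 1.899 Ω
R_th = 1.899 Ω
I_n = V_th/R_th = 2.087/1.899 = 1.099 A, and R_n = R_th = 1.899 Ω

Final answer: I_n = 1.099 A, R_n = 1.899 Ω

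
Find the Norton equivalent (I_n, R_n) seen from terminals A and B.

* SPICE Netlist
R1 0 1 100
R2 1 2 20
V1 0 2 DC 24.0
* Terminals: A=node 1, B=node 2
Find the Thévenin equivalent first; then I_n = V_th/R_th and R_n = R_th.
Step 1 — V_th is the open-circuit voltage V_A - V_B (nothing connected across the terminals).
Nodal analysis, taking node 2 as the 0 V reference.
Source V1 fixes V_0 = 24 V.
KCL at each unknown node (sum of currents leaving = 0; resistances in Ω):
  Node 1: (V_1 - 24)/100 + (V_1 - 0)/20 = 0
Collecting terms: 0.06 × V_1 = 0.24  =>  V_1 = 4 V
V_th = V_1 - V_2 = 4 - 0 = 4 V
Step 2 — R_th: zero the source — replace V1 by a short circuit (node 2 merges into node 0) — and find the resistance seen between A (node 1) and B (node 0).
Reduce the network between node 1 (A) and node 0 (B) by series/parallel combination:
  Rp1 = R1 ‖ R2 (parallel, both between nodes 0 and 1) = 1/(1/100 + 1/20) = 16.67 Ω
R_th = 16.67 Ω
I_n = V_th/R_th = 4/16.67 = 0.24 A, and R_n = R_th = 16.67 Ω

Final answer: I_n = 0.24 A, R_n = 16.67 Ω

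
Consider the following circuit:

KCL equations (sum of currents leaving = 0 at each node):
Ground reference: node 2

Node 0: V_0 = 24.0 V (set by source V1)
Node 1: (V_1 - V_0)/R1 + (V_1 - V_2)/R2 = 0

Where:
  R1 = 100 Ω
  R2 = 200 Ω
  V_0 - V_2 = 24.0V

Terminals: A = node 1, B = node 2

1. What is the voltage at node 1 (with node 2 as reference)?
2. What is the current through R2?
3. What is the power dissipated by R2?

Nodal analysis, taking node 2 as the 0 V reference.
Source V1 fixes V_0 = 24 V.
KCL at each unknown node (sum of currents leaving = 0; resistances in Ω):
  Node 1: (V_1 - 24)/100 + (V_1 - 0)/200 = 0
Collecting terms: 0.015 × V_1 = 0.24  =>  V_1 = 16 V
Part 1:
  Read off the nodal solution: V_1 = 16 V
Part 2:
  I_R2 = (V_1 - V_2)/R2 = (16 - 0)/200 = 0.08 A
  Magnitude: I_R2 = 0.08 A
Part 3:
  I_R2 = (V_1 - V_2)/R2 = (16 - 0)/200 = 0.08 A
  P_R2 = I_R2² × R2 = (0.08)² × 200 = 1.28 W

Final answers:
1. V_1 = 16 V
2. I_R2 = 0.08 A
3. P_R2 = 1.28 W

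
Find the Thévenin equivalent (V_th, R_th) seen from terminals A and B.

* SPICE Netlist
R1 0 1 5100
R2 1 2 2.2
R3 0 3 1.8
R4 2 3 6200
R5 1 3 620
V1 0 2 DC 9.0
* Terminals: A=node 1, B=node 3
Step 1 — V_th is the open-circuit voltage V_A - V_B (nothing connected across the terminals).
Nodal analysis, taking node 2 as the 0 V reference.
Source V1 fixes V_0 = 9 V.
KCL at each unknown node (sum of currents leaving = 0; resistances in Ω):
  Node 1: (V_1 - 9)/5100 + (V_1 - 0)/2.2 + (V_1 - V_3)/620 = 0
  Node 3: (V_3 - 9)/1.8 + (V_3 - 0)/6200 + (V_3 - V_1)/620 = 0
Collecting terms (coefficients in siemens):
  0.4564·V_1 - 0.001613·V_3 = 0.001765
  0.5573·V_3 - 0.001613·V_1 = 5
Determinant D = (0.4564)(0.5573) - (-0.001613)(-0.001613) = 0.2543
V_1 = [(0.001765)(0.5573) - (-0.001613)(5)]/D = 0.03557 V
V_3 = [(0.4564)(5) - (0.001765)(-0.001613)]/D = 8.971 V
V_th = V_1 - V_3 = 0.03557 - 8.971 = -8.936 V
Step 2 — R_th: zero the source — replace V1 by a short circuit (node 2 merges into node 0) — and find the resistance seen between A (node 1) and B (node 3).
Reduce the network between node 1 (A) and node 3 (B) by series/parallel combination:
  Rp1 = R1 ‖ R2 (parallel, both between nodes 0 and 1) = 1/(1/5100 + 1/2.2) = 2.199 Ω
  Rp2 = R3 ‖ R4 (parallel, both between nodes 0 and 3) = 1/(1/1.8 + 1/6200) = 1.799 Ω
  Rs1 = Rp1 + Rp2 (series, joined only at node 0) = 2.199 + 1.799 = 3.999 Ω
  Rp3 = R5 ‖ Rs1 (parallel, both between nodes 1 and 3) = 1/(1/620 + 1/3.999) = 3.973 Ω
R_th = 3.973 Ω

Final answer: V_th = -8.936 V, R_th = 3.973 Ω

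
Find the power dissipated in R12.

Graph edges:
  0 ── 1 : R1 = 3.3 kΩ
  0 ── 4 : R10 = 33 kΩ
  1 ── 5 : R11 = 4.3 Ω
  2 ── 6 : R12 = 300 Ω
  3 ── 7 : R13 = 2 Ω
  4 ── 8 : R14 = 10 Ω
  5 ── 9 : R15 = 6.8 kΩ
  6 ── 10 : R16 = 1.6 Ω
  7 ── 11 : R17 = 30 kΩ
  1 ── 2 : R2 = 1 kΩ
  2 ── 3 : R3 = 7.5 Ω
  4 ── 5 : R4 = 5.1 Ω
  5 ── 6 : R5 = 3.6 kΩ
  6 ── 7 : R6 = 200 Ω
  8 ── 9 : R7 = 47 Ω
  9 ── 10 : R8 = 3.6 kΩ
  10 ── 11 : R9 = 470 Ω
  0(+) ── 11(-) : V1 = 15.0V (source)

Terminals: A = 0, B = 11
Nodal analysis, taking node 11 as the 0 V reference.
Source V1 fixes V_0 = 15 V.
KCL at each unknown node (sum of currents leaving = 0; resistances in Ω):
  Node 1: (V_1 - 15)/3300 + (V_1 - V_2)/1000 + (V_1 - V_5)/4.3 = 0
  Node 2: (V_2 - V_1)/1000 + (V_2 - V_3)/7.5 + (V_2 - V_6)/300 = 0
  Node 3: (V_3 - V_2)/7.5 + (V_3 - V_7)/2 = 0
  Node 4: (V_4 - V_5)/5.1 + (V_4 - 15)/33000 + (V_4 - V_8)/10 = 0
  Node 5: (V_5 - V_4)/5.1 + (V_5 - V_6)/3600 + (V_5 - V_1)/4.3 + (V_5 - V_9)/6800 = 0
  Node 6: (V_6 - V_5)/3600 + (V_6 - V_7)/200 + (V_6 - V_2)/300 + (V_6 - V_10)/1.6 = 0
  Node 7: (V_7 - V_6)/200 + (V_7 - V_3)/2 + (V_7 - 0)/30000 = 0
  Node 8: (V_8 - V_9)/47 + (V_8 - V_4)/10 = 0
  Node 9: (V_9 - V_8)/47 + (V_9 - V_10)/3600 + (V_9 - V_5)/6800 = 0
  Node 10: (V_10 - V_9)/3600 + (V_10 - 0)/470 + (V_10 - V_6)/1.6 = 0
Collecting terms (coefficients in siemens):
  0.2339·V_1 - 0.001·V_2 - 0.2326·V_5 = 0.004545
  0.1377·V_2 - 0.001·V_1 - 0.1333·V_3 - 0.003333·V_6 = 0
  0.6333·V_3 - 0.1333·V_2 - 0.5·V_7 = 0
  0.2961·V_4 - 0.1961·V_5 - 0.1·V_8 = 0.0004545
  0.4291·V_5 - 0.2326·V_1 - 0.1961·V_4 - 0.0002778·V_6 - 0.0001471·V_9 = 0
  0.6336·V_6 - 0.003333·V_2 - 0.0002778·V_5 - 0.005·V_7 - 0.625·V_10 = 0
  0.505·V_7 - 0.5·V_3 - 0.005·V_6 = 0
  0.1213·V_8 - 0.1·V_4 - 0.02128·V_9 = 0
  0.0217·V_9 - 0.0001471·V_5 - 0.02128·V_8 - 0.0002778·V_10 = 0
  0.6274·V_10 - 0.625·V_6 - 0.0002778·V_9 = 0
Solving these 10 simultaneous equations (Gaussian elimination) gives:
  V_1 = 4.172 V, V_2 = 1.939 V, V_3 = 1.929 V, V_4 = 4.165 V
  V_5 = 4.167 V, V_6 = 1.671 V, V_7 = 1.926 V, V_8 = 4.159 V
  V_9 = 4.127 V, V_10 = 1.666 V
I_R12 = (V_2 - V_6)/R12 = (1.939 - 1.671)/300 = 0.0008929 A
P_R12 = I_R12² × R12 = (0.0008929)² × 300 = 0.0002392 W

Final answer: 0.0002392 W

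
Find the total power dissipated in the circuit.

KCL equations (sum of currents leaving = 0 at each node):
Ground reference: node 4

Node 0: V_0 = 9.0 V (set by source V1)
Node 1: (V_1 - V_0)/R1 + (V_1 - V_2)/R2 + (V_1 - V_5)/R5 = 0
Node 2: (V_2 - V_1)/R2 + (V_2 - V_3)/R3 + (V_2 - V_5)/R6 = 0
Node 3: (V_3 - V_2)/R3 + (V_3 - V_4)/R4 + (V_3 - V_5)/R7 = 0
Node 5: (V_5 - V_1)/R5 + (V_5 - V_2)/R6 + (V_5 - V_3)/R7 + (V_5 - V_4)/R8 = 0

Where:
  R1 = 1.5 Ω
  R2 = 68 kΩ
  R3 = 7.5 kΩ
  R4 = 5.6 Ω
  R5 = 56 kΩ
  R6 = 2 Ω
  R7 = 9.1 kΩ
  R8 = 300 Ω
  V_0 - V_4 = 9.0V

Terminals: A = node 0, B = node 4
Nodal analysis, taking node 4 as the 0 V reference.
Source V1 fixes V_0 = 9 V.
KCL at each unknown node (sum of currents leaving = 0; resistances in Ω):
  Node 1: (V_1 - 9)/1.5 + (V_1 - V_2)/68000 + (V_1 - V_5)/56000 = 0
  Node 2: (V_2 - V_1)/68000 + (V_2 - V_3)/7500 + (V_2 - V_5)/2 = 0
  Node 3: (V_3 - V_2)/7500 + (V_3 - 0)/5.6 + (V_3 - V_5)/9100 = 0
  Node 5: (V_5 - V_1)/56000 + (V_5 - V_2)/2 + (V_5 - V_3)/9100 + (V_5 - 0)/300 = 0
Collecting terms (coefficients in siemens):
  0.6667·V_1 - 0.00001471·V_2 - 0.00001786·V_5 = 6
  0.5001·V_2 - 0.00001471·V_1 - 0.0001333·V_3 - 0.5·V_5 = 0
  0.1788·V_3 - 0.0001333·V_2 - 0.0001099·V_5 = 0
  0.5035·V_5 - 0.00001786·V_1 - 0.5·V_2 - 0.0001099·V_3 = 0
Solving these 4 simultaneous equations (Gaussian elimination) gives:
  V_1 = 9 V, V_2 = 0.08144 V, V_3 = 0.0001106 V, V_5 = 0.0812 V
Power in each resistor, P = (ΔV)²/R:
  P_R1 = (9 - 9)²/1.5 = 0.0000001265 W
  P_R2 = (9 - 0.08144)²/68000 = 0.00117 W
  P_R3 = (0.08144 - 0.0001106)²/7500 = 0.0000008818 W
  P_R4 = (0.0001106 - 0)²/5.6 = 0.000000002185 W
  P_R5 = (9 - 0.0812)²/56000 = 0.00142 W
  P_R6 = (0.08144 - 0.0812)²/2 = 0.00000002895 W
  P_R7 = (0.0001106 - 0.0812)²/9100 = 0.0000007225 W
  P_R8 = (0 - 0.0812)²/300 = 0.00002198 W
P_total = P_R1 + P_R2 + P_R3 + P_R4 + P_R5 + P_R6 + P_R7 + P_R8 = 0.002614 W

Final answer: 0.002614 W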